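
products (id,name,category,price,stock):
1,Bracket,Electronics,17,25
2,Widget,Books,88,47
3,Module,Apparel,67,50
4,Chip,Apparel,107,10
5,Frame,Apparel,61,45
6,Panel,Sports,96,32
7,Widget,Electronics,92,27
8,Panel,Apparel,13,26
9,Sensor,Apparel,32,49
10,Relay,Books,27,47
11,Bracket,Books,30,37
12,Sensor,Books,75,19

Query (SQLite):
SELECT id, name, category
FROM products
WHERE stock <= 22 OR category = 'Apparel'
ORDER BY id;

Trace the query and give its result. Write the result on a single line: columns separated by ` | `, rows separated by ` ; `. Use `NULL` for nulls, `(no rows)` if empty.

stock <= 22: ids {4, 12}
category = 'Apparel': ids {3, 4, 5, 8, 9}
Combine with OR.

3 | Module | Apparel ; 4 | Chip | Apparel ; 5 | Frame | Apparel ; 8 | Panel | Apparel ; 9 | Sensor | Apparel ; 12 | Sensor | Books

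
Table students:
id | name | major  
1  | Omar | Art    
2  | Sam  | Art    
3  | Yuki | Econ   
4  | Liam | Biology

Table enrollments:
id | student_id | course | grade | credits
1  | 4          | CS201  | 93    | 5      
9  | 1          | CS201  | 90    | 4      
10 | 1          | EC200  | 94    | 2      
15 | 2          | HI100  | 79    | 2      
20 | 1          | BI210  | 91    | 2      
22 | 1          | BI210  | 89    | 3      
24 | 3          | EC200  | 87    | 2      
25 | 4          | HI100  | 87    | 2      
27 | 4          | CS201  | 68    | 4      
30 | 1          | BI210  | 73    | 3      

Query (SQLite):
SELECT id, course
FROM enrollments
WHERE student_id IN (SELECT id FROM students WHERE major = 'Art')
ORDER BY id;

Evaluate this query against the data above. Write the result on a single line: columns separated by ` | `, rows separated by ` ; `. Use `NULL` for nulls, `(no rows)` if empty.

9 | CS201 ; 10 | EC200 ; 15 | HI100 ; 20 | BI210 ; 22 | BI210 ; 30 | BI210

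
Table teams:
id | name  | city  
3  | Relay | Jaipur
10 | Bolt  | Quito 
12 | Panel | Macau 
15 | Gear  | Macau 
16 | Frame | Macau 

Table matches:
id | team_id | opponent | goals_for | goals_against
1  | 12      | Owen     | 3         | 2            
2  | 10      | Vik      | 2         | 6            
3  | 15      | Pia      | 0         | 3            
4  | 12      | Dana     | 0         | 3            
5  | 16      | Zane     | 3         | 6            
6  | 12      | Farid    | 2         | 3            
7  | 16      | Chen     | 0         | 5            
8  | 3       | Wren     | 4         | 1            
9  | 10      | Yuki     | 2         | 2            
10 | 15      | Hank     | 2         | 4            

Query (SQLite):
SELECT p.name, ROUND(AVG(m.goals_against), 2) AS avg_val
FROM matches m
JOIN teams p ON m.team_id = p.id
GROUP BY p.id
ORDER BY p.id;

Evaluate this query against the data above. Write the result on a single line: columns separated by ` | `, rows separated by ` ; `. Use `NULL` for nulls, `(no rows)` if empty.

Relay | 1 ; Bolt | 4 ; Panel | 2.67 ; Gear | 3.5 ; Frame | 5.5

Join each matches row to its teams via team_id.
Group joined rows by teams.id; compute ROUND(AVG(m.goals_against), 2) per group.
  3: ids {8} → ROUND(AVG(m.goals_against), 2)=1
  10: ids {2, 9} → ROUND(AVG(m.goals_against), 2)=4
  12: ids {1, 4, 6} → ROUND(AVG(m.goals_against), 2)=2.67
  15: ids {3, 10} → ROUND(AVG(m.goals_against), 2)=3.5
  16: ids {5, 7} → ROUND(AVG(m.goals_against), 2)=5.5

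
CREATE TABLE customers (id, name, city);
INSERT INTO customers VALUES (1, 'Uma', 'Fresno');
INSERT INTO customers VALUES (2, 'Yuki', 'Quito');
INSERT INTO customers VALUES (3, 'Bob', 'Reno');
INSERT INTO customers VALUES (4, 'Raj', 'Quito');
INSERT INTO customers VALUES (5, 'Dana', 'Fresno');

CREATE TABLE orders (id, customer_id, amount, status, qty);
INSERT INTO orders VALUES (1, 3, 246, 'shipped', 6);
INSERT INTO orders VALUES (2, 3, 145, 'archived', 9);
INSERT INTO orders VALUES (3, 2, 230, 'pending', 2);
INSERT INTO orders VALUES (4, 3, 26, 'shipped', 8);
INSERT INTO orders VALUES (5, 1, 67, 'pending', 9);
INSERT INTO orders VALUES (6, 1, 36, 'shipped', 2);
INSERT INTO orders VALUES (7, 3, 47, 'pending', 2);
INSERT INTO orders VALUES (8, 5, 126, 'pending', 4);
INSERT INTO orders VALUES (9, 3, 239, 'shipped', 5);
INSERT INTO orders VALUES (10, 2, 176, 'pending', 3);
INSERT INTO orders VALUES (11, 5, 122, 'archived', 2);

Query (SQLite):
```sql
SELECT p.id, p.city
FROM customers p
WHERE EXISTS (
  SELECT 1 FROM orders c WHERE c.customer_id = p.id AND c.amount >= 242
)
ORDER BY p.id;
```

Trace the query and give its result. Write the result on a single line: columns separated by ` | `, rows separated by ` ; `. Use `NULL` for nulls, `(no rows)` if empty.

3 | Reno

For each customers row, check whether any orders with matching customer_id has amount >= 242.
Keep rows where that is true.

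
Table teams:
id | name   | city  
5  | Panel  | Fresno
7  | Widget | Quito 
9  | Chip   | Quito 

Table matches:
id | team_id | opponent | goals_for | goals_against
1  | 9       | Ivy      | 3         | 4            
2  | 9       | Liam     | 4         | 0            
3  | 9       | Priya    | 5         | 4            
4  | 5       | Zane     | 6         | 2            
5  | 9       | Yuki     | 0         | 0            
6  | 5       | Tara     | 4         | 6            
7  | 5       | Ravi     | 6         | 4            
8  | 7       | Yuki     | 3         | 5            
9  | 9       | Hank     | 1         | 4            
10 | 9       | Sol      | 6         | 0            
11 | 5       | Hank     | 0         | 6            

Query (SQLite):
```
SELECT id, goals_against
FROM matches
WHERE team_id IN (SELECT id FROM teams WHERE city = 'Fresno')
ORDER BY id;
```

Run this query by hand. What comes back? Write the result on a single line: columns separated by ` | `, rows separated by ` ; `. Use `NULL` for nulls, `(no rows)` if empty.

4 | 2 ; 6 | 6 ; 7 | 4 ; 11 | 6

Inner query: teams.id where city = 'Fresno'.
Outer: keep matches rows whose team_id is in that set.
Inner query → {5}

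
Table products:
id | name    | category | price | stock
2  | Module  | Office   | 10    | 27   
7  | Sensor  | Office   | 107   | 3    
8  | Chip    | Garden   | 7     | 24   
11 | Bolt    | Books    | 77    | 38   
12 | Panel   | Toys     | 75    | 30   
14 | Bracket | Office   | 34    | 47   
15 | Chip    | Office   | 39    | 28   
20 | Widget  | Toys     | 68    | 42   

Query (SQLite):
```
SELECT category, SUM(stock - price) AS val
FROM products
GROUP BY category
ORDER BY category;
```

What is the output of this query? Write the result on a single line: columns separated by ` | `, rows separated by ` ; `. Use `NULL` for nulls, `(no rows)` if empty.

Books | -39 ; Garden | 17 ; Office | -85 ; Toys | -71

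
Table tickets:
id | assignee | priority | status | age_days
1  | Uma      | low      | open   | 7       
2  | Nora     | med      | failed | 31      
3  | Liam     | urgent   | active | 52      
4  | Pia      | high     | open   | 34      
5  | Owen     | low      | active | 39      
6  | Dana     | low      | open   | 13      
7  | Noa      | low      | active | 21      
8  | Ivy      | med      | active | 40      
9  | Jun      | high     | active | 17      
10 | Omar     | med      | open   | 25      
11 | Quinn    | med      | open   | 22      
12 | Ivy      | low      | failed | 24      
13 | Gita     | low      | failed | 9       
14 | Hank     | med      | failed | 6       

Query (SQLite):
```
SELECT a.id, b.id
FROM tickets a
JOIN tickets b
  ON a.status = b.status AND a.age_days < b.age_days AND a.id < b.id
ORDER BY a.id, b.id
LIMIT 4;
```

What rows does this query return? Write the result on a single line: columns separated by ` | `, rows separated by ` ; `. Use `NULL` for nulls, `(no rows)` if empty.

1 | 4 ; 1 | 6 ; 1 | 10 ; 1 | 11

Pairs (a,b) with same status, a.age_days < b.age_days, a.id < b.id.
status groups: active:{3,5,7,8,9} failed:{2,12,13,14} open:{1,4,6,10,11}
Ordered by (a.id, b.id); first 4.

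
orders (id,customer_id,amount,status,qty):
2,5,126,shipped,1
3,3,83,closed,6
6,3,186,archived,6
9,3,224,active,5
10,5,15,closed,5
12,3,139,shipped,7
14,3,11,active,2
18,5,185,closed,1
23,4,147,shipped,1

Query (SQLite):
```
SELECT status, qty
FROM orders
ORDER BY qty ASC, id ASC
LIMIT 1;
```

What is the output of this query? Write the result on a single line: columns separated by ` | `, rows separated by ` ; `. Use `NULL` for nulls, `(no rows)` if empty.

Sort by qty asc, tiebreak id asc: (1, id=2), (1, id=18), (1, id=23), (2, id=14) …. Take first 1.

shipped | 1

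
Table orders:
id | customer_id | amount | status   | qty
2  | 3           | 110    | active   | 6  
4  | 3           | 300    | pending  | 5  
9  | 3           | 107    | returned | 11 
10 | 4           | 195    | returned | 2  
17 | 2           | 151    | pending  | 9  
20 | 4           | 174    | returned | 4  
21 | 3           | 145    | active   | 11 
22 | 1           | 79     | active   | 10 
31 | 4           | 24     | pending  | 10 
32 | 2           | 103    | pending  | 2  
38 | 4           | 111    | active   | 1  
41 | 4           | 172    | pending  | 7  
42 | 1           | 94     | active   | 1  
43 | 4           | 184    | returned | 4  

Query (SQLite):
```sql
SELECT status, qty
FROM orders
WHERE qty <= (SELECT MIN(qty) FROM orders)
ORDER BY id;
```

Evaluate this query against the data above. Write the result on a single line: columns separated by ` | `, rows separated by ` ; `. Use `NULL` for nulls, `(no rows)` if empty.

Scalar subquery: MIN(qty) over all orders rows = 1.
Keep rows where qty <= that value.

active | 1 ; active | 1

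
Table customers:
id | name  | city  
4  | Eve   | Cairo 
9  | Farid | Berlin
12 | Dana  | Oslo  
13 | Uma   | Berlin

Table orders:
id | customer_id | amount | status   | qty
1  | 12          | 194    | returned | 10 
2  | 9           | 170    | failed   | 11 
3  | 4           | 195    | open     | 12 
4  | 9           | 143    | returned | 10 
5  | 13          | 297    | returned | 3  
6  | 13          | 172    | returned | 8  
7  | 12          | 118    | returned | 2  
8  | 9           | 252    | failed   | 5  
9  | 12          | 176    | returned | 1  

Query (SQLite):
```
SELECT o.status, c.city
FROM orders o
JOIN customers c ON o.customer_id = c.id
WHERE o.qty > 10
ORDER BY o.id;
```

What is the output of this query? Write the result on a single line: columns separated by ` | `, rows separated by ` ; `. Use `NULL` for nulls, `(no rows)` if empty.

Each orders row matches the customers row where customer_id = customers.id.
Then keep rows with o.qty > 10.

failed | Berlin ; open | Cairo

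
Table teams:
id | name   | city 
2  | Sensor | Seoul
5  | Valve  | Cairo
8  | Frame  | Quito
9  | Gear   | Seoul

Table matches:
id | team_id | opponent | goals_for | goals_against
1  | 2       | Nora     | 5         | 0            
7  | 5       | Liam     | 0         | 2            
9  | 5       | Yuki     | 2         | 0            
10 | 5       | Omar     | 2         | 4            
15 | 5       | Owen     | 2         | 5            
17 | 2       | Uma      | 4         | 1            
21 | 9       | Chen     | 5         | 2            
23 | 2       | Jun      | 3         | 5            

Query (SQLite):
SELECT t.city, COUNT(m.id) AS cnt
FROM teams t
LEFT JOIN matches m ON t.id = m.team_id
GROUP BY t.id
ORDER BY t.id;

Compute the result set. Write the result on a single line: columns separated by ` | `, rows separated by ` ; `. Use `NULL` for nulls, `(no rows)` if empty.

Seoul | 3 ; Cairo | 4 ; Quito | 0 ; Seoul | 1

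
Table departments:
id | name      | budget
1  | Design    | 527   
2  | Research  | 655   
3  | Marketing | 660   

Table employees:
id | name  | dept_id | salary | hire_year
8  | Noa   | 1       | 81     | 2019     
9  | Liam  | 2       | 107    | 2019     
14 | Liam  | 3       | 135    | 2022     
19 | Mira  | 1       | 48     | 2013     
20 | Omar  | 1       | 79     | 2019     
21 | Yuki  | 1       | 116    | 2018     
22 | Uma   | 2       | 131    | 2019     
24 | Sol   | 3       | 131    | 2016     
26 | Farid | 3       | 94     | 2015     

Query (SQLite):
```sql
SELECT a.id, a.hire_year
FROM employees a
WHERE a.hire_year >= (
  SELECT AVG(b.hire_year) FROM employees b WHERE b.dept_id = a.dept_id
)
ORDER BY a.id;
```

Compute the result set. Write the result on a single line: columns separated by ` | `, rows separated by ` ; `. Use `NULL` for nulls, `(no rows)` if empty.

8 | 2019 ; 9 | 2019 ; 14 | 2022 ; 20 | 2019 ; 21 | 2018 ; 22 | 2019

For each employees row a, compute AVG(hire_year) over rows sharing a.dept_id.
Keep row a if a.hire_year >= that per-group AVG.
  dept_id=1: AVG(hire_year) = 2017.25
  dept_id=2: AVG(hire_year) = 2019.0
  dept_id=3: AVG(hire_year) = 2017.666667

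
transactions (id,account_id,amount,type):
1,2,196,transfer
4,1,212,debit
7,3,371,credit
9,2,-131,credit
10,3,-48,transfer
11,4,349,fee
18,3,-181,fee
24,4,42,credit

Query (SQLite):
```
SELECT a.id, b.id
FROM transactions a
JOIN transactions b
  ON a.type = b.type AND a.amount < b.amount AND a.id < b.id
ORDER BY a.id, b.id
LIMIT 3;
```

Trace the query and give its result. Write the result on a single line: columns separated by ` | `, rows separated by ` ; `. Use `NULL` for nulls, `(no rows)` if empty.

9 | 24

Pairs (a,b) with same type, a.amount < b.amount, a.id < b.id.
type groups: credit:{7,9,24} debit:{4} fee:{11,18} transfer:{1,10}
Ordered by (a.id, b.id); first 3.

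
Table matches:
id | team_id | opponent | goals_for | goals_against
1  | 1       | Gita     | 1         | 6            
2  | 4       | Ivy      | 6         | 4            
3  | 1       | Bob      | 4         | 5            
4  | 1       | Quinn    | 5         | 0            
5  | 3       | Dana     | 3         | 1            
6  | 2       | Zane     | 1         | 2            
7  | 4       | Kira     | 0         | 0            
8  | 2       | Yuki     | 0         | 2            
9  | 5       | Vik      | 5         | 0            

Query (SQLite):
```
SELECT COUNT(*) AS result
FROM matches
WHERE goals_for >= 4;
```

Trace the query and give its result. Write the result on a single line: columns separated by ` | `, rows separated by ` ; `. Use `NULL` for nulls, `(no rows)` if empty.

Rows where goals_for >= 4 → goals_against values: [4, 5, 0, 0].
COUNT(*) counts rows → 4.

4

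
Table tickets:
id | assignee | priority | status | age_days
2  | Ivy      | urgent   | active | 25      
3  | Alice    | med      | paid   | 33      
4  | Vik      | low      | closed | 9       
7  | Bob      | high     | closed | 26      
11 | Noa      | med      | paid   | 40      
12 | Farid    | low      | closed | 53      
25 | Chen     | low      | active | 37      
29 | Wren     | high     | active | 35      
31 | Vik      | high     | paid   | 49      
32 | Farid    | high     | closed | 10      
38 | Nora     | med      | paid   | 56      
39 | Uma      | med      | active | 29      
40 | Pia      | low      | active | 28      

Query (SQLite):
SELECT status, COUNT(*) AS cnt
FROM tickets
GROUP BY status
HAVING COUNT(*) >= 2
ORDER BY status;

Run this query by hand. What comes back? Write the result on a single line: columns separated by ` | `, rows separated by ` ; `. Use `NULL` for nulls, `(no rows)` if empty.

active | 5 ; closed | 4 ; paid | 4

Partition tickets by status; compute COUNT(*) within each group.
HAVING: keep groups with count ≥ 2.
  active: ids {2, 25, 29, 39, 40} → COUNT(*)=5
  closed: ids {4, 7, 12, 32} → COUNT(*)=4
  paid: ids {3, 11, 31, 38} → COUNT(*)=4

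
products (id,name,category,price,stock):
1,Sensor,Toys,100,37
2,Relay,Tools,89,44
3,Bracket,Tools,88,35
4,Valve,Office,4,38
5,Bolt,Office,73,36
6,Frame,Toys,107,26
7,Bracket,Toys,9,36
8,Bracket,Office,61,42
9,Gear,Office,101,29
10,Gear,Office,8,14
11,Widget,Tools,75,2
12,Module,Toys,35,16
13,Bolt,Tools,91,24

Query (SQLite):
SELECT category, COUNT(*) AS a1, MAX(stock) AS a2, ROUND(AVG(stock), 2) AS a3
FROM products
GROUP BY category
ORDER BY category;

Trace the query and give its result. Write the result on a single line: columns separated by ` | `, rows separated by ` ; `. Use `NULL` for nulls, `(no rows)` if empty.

Group products by category.
Per group compute: COUNT(*), MAX(stock), ROUND(AVG(stock), 2).
  Office: ids {4, 5, 8, 9, 10} → COUNT(*)=5, MAX(stock)=42, ROUND(AVG(stock), 2)=31.8
  Tools: ids {2, 3, 11, 13} → COUNT(*)=4, MAX(stock)=44, ROUND(AVG(stock), 2)=26.25
  Toys: ids {1, 6, 7, 12} → COUNT(*)=4, MAX(stock)=37, ROUND(AVG(stock), 2)=28.75

Office | 5 | 42 | 31.8 ; Tools | 4 | 44 | 26.25 ; Toys | 4 | 37 | 28.75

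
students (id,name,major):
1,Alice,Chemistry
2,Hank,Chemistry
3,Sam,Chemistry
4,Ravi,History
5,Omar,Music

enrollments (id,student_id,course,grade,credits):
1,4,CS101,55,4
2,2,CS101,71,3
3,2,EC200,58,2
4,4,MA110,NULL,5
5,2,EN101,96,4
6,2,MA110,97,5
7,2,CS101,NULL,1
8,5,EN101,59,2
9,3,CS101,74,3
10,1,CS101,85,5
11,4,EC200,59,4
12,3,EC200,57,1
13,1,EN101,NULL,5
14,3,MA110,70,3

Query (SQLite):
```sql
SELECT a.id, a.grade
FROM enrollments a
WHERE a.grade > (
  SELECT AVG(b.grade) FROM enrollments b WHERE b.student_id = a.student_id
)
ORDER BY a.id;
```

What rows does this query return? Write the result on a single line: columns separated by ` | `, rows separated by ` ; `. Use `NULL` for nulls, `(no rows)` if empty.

For each enrollments row a, compute AVG(grade) over rows sharing a.student_id.
Keep row a if a.grade > that per-group AVG.
  student_id=1: AVG(grade) = 85.0
  student_id=2: AVG(grade) = 80.5
  student_id=3: AVG(grade) = 67.0
  student_id=4: AVG(grade) = 57.0
  student_id=5: AVG(grade) = 59.0

5 | 96 ; 6 | 97 ; 9 | 74 ; 11 | 59 ; 14 | 70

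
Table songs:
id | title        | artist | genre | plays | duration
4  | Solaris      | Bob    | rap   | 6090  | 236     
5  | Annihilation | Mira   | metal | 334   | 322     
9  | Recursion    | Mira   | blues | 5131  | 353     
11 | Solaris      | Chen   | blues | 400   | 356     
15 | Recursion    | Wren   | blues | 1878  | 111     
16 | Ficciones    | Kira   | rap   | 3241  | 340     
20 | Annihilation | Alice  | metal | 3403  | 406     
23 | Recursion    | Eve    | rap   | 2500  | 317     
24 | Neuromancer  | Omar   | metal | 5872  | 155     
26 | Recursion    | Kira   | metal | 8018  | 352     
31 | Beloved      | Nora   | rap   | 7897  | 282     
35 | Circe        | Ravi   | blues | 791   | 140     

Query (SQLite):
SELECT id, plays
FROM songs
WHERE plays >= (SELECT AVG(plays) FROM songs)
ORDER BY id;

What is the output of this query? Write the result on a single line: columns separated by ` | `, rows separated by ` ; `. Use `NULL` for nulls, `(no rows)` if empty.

4 | 6090 ; 9 | 5131 ; 24 | 5872 ; 26 | 8018 ; 31 | 7897

Scalar subquery: AVG(plays) over all songs rows = 3796.25.
Keep rows where plays >= that value.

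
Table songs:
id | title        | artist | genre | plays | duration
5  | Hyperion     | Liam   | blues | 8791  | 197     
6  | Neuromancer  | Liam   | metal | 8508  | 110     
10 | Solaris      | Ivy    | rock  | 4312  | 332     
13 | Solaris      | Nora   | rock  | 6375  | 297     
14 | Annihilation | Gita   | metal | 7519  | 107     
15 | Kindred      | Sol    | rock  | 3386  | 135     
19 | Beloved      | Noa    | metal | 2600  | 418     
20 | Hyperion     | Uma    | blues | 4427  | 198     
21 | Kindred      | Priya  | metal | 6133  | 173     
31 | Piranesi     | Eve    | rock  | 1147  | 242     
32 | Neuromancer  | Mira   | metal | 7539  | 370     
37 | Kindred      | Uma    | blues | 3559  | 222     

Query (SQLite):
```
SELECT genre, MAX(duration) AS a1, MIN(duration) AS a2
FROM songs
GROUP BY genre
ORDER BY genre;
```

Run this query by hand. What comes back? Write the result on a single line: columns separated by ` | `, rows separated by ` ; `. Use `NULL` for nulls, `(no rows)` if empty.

Group songs by genre.
Per group compute: MAX(duration), MIN(duration).
  blues: ids {5, 20, 37} → MAX(duration)=222, MIN(duration)=197
  metal: ids {6, 14, 19, 21, 32} → MAX(duration)=418, MIN(duration)=107
  rock: ids {10, 13, 15, 31} → MAX(duration)=332, MIN(duration)=135

blues | 222 | 197 ; metal | 418 | 107 ; rock | 332 | 135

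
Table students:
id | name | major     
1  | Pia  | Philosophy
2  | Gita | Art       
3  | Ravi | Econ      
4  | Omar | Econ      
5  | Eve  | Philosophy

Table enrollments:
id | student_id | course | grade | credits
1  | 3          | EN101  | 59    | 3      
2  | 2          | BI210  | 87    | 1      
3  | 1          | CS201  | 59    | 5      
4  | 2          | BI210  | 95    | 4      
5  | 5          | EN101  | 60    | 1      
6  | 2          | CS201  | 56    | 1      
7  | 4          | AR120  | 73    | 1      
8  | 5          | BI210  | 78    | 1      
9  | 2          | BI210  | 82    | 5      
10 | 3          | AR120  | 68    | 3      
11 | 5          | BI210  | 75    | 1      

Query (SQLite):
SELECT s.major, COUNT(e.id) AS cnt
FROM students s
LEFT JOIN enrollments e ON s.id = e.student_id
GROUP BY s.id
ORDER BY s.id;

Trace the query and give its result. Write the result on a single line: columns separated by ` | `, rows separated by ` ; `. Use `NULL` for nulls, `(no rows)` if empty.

Philosophy | 1 ; Art | 4 ; Econ | 2 ; Econ | 1 ; Philosophy | 3

LEFT JOIN keeps every students row; unmatched ones get NULL for enrollments columns.
Group by students.id and compute COUNT(e.id). COUNT(col) of an all-NULL group is 0.
  1: ids {3} → COUNT(e.id)=1
  2: ids {2, 4, 6, 9} → COUNT(e.id)=4
  3: ids {1, 10} → COUNT(e.id)=2
  4: ids {7} → COUNT(e.id)=1
  5: ids {5, 8, 11} → COUNT(e.id)=3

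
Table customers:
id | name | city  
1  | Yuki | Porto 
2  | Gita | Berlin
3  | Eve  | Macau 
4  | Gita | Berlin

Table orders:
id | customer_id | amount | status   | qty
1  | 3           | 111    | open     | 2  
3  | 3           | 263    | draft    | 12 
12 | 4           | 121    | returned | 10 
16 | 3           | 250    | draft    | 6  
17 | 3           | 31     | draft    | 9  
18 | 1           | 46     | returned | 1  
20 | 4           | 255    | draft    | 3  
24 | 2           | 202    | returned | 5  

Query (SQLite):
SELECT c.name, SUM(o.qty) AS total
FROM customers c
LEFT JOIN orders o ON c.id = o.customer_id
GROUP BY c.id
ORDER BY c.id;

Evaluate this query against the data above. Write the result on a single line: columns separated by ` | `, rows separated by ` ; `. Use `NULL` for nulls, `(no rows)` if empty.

Yuki | 1 ; Gita | 5 ; Eve | 29 ; Gita | 13

LEFT JOIN keeps every customers row; unmatched ones get NULL for orders columns.
Group by customers.id and compute SUM(o.qty). SUM over an all-NULL group is NULL.
  1: ids {18} → SUM(o.qty)=1
  2: ids {24} → SUM(o.qty)=5
  3: ids {1, 3, 16, 17} → SUM(o.qty)=29
  4: ids {12, 20} → SUM(o.qty)=13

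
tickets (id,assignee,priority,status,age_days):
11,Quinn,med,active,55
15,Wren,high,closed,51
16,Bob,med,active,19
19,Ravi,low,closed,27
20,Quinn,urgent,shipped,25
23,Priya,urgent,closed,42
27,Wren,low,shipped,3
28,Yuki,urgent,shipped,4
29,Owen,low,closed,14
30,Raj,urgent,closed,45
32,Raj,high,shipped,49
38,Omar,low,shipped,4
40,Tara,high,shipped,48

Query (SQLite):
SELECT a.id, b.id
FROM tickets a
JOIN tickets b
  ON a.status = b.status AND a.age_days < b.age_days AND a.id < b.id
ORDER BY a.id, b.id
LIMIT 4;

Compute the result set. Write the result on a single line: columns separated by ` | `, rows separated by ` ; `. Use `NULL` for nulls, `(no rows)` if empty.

Pairs (a,b) with same status, a.age_days < b.age_days, a.id < b.id.
status groups: active:{11,16} closed:{15,19,23,29,30} shipped:{20,27,28,32,38,40}
Ordered by (a.id, b.id); first 4.

19 | 23 ; 19 | 30 ; 20 | 32 ; 20 | 40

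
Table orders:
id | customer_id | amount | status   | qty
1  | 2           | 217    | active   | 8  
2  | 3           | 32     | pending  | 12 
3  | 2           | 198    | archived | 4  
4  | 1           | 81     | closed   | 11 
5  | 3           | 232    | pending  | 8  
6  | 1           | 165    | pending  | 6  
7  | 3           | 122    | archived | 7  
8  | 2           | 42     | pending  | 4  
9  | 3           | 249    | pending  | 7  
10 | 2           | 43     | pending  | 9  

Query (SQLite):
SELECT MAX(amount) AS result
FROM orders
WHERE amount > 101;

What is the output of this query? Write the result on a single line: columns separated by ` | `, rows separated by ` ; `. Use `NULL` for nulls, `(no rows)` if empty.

Rows where amount > 101 → amount values: [217, 198, 232, 165, 122, 249].
MAX of non-NULL values = 249.

249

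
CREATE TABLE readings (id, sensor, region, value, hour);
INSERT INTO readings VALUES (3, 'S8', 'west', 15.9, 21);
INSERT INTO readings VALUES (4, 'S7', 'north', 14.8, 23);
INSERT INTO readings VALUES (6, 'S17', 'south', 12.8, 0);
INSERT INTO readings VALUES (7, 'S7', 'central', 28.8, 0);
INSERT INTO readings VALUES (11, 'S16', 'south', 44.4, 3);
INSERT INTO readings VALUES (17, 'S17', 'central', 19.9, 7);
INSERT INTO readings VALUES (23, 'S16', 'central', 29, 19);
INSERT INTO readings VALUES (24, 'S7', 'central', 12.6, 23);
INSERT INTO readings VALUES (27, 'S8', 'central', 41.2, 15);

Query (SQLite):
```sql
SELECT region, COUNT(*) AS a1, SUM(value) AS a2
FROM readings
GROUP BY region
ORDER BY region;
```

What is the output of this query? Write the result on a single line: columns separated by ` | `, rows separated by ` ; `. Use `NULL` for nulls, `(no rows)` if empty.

Group readings by region.
Per group compute: COUNT(*), SUM(value).
  central: ids {7, 17, 23, 24, 27} → COUNT(*)=5, SUM(value)=131.5
  north: ids {4} → COUNT(*)=1, SUM(value)=14.8
  south: ids {6, 11} → COUNT(*)=2, SUM(value)=57.2
  west: ids {3} → COUNT(*)=1, SUM(value)=15.9

central | 5 | 131.5 ; north | 1 | 14.8 ; south | 2 | 57.2 ; west | 1 | 15.9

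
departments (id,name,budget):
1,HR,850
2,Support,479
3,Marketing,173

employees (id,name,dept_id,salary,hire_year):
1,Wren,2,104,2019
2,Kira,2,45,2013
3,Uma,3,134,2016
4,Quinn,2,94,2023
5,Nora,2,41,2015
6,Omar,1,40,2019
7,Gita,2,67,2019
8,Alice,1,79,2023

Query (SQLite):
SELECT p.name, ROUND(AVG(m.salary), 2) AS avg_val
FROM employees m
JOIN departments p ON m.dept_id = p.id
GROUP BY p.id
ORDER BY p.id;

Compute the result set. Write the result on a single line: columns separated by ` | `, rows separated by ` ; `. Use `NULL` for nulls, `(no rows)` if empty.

Join each employees row to its departments via dept_id.
Group joined rows by departments.id; compute ROUND(AVG(m.salary), 2) per group.
  1: ids {6, 8} → ROUND(AVG(m.salary), 2)=59.5
  2: ids {1, 2, 4, 5, 7} → ROUND(AVG(m.salary), 2)=70.2
  3: ids {3} → ROUND(AVG(m.salary), 2)=134

HR | 59.5 ; Support | 70.2 ; Marketing | 134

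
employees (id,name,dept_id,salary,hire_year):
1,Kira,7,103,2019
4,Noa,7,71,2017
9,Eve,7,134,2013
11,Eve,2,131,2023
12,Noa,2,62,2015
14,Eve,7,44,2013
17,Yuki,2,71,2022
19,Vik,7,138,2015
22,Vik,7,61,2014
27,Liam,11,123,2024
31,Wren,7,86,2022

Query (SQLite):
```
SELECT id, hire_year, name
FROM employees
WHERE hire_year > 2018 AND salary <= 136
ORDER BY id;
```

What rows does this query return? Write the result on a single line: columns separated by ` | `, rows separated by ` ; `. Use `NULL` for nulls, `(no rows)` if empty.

hire_year > 2018: ids {1, 11, 17, 27, 31}
salary <= 136: ids {1, 4, 9, 11, 12, 14, 17, 22, 27, 31}
Combine with AND.

1 | 2019 | Kira ; 11 | 2023 | Eve ; 17 | 2022 | Yuki ; 27 | 2024 | Liam ; 31 | 2022 | Wren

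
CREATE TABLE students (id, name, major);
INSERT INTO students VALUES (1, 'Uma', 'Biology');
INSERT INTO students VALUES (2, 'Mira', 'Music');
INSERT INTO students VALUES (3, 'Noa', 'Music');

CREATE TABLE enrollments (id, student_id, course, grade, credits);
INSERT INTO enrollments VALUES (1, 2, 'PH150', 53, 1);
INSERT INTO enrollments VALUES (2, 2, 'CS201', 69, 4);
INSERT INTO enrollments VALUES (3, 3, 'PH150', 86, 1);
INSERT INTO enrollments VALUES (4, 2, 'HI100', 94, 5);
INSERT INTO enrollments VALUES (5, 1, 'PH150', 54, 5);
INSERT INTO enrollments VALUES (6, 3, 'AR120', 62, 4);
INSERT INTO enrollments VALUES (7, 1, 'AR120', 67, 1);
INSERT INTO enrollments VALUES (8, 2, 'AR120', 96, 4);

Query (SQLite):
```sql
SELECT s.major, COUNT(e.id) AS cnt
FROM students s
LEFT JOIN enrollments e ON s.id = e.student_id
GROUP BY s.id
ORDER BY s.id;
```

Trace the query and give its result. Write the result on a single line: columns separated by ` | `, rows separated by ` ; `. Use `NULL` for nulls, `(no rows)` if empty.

Biology | 2 ; Music | 4 ; Music | 2

LEFT JOIN keeps every students row; unmatched ones get NULL for enrollments columns.
Group by students.id and compute COUNT(e.id). COUNT(col) of an all-NULL group is 0.
  1: ids {5, 7} → COUNT(e.id)=2
  2: ids {1, 2, 4, 8} → COUNT(e.id)=4
  3: ids {3, 6} → COUNT(e.id)=2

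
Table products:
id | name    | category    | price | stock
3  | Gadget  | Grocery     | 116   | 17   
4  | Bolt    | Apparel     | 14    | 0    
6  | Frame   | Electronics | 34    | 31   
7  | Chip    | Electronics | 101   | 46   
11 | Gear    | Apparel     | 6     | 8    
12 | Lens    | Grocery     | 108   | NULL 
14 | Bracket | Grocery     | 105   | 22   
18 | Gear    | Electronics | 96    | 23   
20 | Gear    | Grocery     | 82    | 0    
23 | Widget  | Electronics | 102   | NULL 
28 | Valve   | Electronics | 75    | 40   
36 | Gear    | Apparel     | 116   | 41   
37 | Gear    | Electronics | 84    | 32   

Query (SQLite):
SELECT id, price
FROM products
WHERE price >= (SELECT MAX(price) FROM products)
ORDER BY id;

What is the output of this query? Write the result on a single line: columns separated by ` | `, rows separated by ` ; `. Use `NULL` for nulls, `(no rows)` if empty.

Scalar subquery: MAX(price) over all products rows = 116.
Keep rows where price >= that value.

3 | 116 ; 36 | 116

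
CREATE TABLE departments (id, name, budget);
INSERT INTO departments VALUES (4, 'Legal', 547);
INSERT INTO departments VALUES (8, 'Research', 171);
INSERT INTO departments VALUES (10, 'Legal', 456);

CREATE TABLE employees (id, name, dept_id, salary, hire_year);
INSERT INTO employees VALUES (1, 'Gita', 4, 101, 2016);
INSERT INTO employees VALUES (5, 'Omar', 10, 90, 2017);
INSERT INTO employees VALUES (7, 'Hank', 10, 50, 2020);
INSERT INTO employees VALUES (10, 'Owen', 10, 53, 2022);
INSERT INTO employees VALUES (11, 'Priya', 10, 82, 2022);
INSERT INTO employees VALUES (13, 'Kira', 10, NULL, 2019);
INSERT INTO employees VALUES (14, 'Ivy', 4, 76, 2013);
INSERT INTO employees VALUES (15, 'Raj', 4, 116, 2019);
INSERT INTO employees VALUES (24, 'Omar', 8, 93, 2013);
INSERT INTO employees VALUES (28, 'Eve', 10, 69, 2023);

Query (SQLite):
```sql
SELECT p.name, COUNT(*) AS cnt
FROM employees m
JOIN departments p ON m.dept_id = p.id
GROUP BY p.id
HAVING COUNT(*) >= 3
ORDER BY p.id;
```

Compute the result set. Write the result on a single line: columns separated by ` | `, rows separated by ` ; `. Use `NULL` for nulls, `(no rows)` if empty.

Join each employees row to its departments via dept_id.
Group joined rows by departments.id; compute COUNT(*) per group.
HAVING: keep groups with count ≥ 3.
  4: ids {1, 14, 15} → COUNT(*)=3
  8: ids {24} → COUNT(*)=1
  10: ids {5, 7, 10, 11, 13, 28} → COUNT(*)=6

Legal | 3 ; Legal | 6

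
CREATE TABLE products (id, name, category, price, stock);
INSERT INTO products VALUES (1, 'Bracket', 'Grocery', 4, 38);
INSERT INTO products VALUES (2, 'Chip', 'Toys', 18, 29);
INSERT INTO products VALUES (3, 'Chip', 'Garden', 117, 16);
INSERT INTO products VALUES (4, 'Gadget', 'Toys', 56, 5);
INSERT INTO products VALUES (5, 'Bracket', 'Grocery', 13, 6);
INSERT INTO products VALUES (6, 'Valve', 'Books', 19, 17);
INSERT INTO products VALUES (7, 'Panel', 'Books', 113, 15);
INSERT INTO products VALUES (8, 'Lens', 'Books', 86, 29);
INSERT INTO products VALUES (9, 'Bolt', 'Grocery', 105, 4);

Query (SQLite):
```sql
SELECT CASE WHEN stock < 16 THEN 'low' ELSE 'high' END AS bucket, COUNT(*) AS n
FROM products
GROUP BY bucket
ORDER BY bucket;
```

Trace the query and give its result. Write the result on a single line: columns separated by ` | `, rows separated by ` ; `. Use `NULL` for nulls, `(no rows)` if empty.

Bucket rows by stock < 16 → 'low' else 'high'; count each bucket.

high | 5 ; low | 4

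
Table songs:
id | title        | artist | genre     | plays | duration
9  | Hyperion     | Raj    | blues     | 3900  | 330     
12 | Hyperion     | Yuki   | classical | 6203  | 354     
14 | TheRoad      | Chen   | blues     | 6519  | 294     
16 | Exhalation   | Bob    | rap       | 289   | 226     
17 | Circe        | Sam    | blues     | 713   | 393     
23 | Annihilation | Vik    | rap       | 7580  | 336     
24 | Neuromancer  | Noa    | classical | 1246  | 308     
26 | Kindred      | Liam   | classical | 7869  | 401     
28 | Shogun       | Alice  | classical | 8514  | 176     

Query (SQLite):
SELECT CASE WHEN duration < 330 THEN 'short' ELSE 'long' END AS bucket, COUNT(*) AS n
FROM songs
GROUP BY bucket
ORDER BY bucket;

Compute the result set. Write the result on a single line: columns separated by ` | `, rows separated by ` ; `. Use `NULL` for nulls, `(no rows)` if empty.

long | 5 ; short | 4

Bucket rows by duration < 330 → 'short' else 'long'; count each bucket.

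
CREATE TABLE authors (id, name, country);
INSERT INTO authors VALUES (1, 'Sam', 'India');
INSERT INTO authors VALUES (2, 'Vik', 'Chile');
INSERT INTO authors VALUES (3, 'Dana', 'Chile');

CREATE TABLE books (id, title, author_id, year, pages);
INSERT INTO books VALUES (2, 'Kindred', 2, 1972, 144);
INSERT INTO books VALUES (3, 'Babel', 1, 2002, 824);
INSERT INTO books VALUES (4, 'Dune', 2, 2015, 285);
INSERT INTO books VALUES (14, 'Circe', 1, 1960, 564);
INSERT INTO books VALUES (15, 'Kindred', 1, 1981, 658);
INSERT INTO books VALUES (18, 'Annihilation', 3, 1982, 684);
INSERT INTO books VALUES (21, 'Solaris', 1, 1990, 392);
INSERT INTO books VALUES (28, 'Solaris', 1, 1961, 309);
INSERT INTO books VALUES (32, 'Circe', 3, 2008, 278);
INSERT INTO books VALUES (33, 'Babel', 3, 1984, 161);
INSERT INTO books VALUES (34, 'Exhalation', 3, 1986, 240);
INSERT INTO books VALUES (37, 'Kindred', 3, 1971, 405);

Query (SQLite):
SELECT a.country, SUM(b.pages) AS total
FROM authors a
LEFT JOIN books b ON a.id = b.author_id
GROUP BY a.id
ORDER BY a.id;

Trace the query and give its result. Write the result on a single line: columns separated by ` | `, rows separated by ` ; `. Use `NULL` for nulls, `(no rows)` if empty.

LEFT JOIN keeps every authors row; unmatched ones get NULL for books columns.
Group by authors.id and compute SUM(b.pages). SUM over an all-NULL group is NULL.
  1: ids {3, 14, 15, 21, 28} → SUM(b.pages)=2747
  2: ids {2, 4} → SUM(b.pages)=429
  3: ids {18, 32, 33, 34, 37} → SUM(b.pages)=1768

India | 2747 ; Chile | 429 ; Chile | 1768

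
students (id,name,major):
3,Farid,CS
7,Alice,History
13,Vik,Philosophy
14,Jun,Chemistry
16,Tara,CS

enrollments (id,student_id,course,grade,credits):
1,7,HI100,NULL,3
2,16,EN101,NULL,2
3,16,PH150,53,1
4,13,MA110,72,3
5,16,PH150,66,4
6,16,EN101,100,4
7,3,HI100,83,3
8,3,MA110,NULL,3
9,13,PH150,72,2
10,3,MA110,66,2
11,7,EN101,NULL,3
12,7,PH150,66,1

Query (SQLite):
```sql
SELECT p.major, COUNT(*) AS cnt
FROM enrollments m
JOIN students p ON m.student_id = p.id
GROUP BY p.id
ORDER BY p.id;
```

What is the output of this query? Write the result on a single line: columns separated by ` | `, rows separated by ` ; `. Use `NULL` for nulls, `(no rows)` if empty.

Join each enrollments row to its students via student_id.
Group joined rows by students.id; compute COUNT(*) per group.
  3: ids {7, 8, 10} → COUNT(*)=3
  7: ids {1, 11, 12} → COUNT(*)=3
  13: ids {4, 9} → COUNT(*)=2
  16: ids {2, 3, 5, 6} → COUNT(*)=4

CS | 3 ; History | 3 ; Philosophy | 2 ; CS | 4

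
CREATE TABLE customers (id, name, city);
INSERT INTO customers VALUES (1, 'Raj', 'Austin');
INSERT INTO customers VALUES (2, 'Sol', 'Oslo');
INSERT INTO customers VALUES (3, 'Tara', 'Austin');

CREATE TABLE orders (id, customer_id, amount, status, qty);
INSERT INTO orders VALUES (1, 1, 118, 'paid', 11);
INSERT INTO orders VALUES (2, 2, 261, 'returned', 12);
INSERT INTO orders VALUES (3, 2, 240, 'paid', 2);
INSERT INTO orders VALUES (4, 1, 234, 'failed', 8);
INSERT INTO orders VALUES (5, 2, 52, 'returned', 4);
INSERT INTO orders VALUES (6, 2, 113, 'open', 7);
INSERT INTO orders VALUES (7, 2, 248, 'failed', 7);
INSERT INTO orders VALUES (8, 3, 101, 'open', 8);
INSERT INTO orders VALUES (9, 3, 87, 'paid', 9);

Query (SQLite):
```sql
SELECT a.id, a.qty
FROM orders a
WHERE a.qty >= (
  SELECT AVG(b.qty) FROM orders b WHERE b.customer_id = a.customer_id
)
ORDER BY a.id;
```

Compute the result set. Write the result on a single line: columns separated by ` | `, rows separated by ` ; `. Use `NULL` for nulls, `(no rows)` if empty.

For each orders row a, compute AVG(qty) over rows sharing a.customer_id.
Keep row a if a.qty >= that per-group AVG.
  customer_id=1: AVG(qty) = 9.5
  customer_id=2: AVG(qty) = 6.4
  customer_id=3: AVG(qty) = 8.5

1 | 11 ; 2 | 12 ; 6 | 7 ; 7 | 7 ; 9 | 9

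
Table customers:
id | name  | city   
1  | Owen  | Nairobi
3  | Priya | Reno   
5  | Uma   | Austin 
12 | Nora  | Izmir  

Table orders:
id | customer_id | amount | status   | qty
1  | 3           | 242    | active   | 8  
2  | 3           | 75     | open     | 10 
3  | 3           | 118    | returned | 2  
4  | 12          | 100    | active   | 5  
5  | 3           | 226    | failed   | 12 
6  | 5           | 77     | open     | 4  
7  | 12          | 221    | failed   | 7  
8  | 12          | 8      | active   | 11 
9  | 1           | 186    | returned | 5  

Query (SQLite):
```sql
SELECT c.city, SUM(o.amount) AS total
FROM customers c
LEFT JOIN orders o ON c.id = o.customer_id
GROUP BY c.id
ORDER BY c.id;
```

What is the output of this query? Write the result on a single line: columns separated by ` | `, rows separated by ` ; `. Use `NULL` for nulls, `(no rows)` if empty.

Nairobi | 186 ; Reno | 661 ; Austin | 77 ; Izmir | 329

LEFT JOIN keeps every customers row; unmatched ones get NULL for orders columns.
Group by customers.id and compute SUM(o.amount). SUM over an all-NULL group is NULL.
  1: ids {9} → SUM(o.amount)=186
  3: ids {1, 2, 3, 5} → SUM(o.amount)=661
  5: ids {6} → SUM(o.amount)=77
  12: ids {4, 7, 8} → SUM(o.amount)=329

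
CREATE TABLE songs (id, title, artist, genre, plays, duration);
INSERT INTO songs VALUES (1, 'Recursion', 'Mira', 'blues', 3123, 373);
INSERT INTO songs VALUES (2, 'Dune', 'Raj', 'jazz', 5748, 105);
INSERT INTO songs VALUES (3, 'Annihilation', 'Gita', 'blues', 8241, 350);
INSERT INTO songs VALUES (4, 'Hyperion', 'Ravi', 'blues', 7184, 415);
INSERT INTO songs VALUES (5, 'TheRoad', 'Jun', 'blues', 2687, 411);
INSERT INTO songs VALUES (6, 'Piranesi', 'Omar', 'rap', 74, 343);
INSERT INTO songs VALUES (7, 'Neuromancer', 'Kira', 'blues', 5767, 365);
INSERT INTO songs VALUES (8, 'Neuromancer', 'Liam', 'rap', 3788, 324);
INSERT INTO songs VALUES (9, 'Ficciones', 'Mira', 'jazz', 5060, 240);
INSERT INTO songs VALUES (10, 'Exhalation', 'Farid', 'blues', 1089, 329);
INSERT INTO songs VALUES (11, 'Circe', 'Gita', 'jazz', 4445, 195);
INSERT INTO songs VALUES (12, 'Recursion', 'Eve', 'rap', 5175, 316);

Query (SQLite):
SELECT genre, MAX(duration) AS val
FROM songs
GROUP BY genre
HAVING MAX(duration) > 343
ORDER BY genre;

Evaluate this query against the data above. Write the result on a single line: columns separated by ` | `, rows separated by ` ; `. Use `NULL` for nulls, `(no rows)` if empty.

blues | 415

Partition songs by genre; compute MAX(duration) within each group.
HAVING: keep groups where MAX(duration) > 343.
  blues: ids {1, 3, 4, 5, 7, 10} → MAX(duration)=415
  jazz: ids {2, 9, 11} → MAX(duration)=240
  rap: ids {6, 8, 12} → MAX(duration)=343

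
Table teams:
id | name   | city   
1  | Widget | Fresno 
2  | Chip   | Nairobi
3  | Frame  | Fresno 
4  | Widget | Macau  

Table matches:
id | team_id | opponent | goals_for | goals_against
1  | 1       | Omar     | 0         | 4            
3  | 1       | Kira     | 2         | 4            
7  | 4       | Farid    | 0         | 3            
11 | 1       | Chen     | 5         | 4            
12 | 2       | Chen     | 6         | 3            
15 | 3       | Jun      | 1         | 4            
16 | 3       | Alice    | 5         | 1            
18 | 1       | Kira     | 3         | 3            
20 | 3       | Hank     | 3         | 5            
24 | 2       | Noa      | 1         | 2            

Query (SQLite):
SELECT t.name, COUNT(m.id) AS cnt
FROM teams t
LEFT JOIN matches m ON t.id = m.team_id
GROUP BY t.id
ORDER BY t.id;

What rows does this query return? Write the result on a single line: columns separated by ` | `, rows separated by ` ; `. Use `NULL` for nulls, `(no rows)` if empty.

LEFT JOIN keeps every teams row; unmatched ones get NULL for matches columns.
Group by teams.id and compute COUNT(m.id). COUNT(col) of an all-NULL group is 0.
  1: ids {1, 3, 11, 18} → COUNT(m.id)=4
  2: ids {12, 24} → COUNT(m.id)=2
  3: ids {15, 16, 20} → COUNT(m.id)=3
  4: ids {7} → COUNT(m.id)=1

Widget | 4 ; Chip | 2 ; Frame | 3 ; Widget | 1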